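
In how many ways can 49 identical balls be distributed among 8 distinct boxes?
C(49+8-1, 8-1) = C(56, 7) = 231917400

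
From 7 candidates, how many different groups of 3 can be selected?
C(7,3) = 7!/(3!×4!) = 35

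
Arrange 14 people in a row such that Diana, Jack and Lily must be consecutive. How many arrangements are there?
Treat the 3 as one block: (14-3+1)! × 3! = 479001600 × 6 = 2874009600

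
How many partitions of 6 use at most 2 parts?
By conjugation, equals partitions of 6 into parts ≤ 2. Let r_j(i) = number of partitions of i into parts ≤ j, for i = 0..6. r_1(i) = 1 for all i; r_j(i) = r_{j-1}(i) + r_j(i-j). Rows j = 2..2: ≤2: 1 1 2 2 3 3 4. r_2(6) = 4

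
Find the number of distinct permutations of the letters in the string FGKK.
4! / (1! × 2! × 1!) = 12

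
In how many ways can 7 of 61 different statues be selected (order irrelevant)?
C(61,7) = 61!/(7!×54!) = 436270780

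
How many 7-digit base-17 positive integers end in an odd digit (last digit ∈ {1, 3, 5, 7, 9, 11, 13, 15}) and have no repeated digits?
Last∈{1,3,5,7,9,11,13,15}. Last=0: 0. Last nonzero: 8×15×P(15,5) = 43243200. Total = 43243200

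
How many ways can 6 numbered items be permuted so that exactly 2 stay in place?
Choose the 2 fixed points C(6,2) = 15, derange the rest: !4 = Σ_{j=0}^{4} (-1)^j·4!/j! = 24 - 24 + 12 - 4 + 1 = 9. Product = 15 × 9 = 135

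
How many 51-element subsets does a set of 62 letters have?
C(62,51) = 62!/(51!×11!) = 508271323092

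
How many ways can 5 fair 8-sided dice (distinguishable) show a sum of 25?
Coefficient of x^25 in (x + x² + ... + x^8)^5. By inclusion-exclusion on dice exceeding 8: Σ_j (-1)^j C(5,j)·C(25-1-8j, 4) = C(5,0)·C(24,4) - C(5,1)·C(16,4) + C(5,2)·C(8,4) = 1·10626 - 5·1820 + 10·70 = 2226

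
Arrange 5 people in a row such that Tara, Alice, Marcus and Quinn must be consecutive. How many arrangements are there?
Treat the 4 as one block: (5-4+1)! × 4! = 2 × 24 = 48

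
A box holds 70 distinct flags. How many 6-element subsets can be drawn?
C(70,6) = 70!/(6!×64!) = 131115985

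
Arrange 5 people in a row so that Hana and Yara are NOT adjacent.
Total - adjacent = 5! - (5-1)!×2 = 120 - 48 = 72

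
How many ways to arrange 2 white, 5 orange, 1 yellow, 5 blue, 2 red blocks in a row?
15! / (2! × 5! × 1! × 5! × 2!) = 22702680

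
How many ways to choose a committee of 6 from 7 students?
C(7,6) = 7!/(6!×1!) = 7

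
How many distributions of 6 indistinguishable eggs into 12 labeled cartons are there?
C(6+12-1, 12-1) = C(17, 11) = 12376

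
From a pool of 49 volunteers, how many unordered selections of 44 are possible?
C(49,44) = 49!/(44!×5!) = 1906884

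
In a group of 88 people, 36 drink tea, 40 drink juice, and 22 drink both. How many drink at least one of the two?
|A∪B| = |A| + |B| - |A∩B| = 36 + 40 - 22 = 54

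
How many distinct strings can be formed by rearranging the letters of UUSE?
4! / (1! × 1! × 2!) = 12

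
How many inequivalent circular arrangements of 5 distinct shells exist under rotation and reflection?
(5-1)!/2 = 24/2 = 12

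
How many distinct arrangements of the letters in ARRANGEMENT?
11! / (2! × 2! × 2! × 1! × 2! × 1! × 1!) = 2494800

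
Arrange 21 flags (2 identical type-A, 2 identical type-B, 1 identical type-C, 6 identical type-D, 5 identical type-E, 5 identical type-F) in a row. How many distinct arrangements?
21! / (2! × 2! × 1! × 6! × 5! × 5!) = 1231938227520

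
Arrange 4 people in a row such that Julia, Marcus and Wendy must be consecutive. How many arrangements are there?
Treat the 3 as one block: (4-3+1)! × 3! = 2 × 6 = 12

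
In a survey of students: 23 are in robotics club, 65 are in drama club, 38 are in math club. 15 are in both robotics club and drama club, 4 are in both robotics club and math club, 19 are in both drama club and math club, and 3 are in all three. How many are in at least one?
|A∪B∪C| = 23+65+38-15-4-19+3 = 91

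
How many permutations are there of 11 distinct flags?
11! = 39916800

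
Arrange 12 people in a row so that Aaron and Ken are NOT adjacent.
Total - adjacent = 12! - (12-1)!×2 = 479001600 - 79833600 = 399168000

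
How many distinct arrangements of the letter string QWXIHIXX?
8! / (2! × 3! × 1! × 1! × 1!) = 3360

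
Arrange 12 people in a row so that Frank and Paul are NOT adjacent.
Total - adjacent = 12! - (12-1)!×2 = 479001600 - 79833600 = 399168000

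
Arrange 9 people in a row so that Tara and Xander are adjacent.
Treat as block: (9-1)! × 2! = 40320 × 2 = 80640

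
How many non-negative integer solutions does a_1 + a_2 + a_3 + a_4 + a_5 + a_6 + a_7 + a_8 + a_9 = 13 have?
C(13+9-1, 9-1) = C(21, 8) = 203490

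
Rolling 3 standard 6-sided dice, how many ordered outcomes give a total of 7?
Coefficient of x^7 in (x + x² + ... + x^6)^3. By inclusion-exclusion on dice exceeding 6: Σ_j (-1)^j C(3,j)·C(7-1-6j, 2) = C(3,0)·C(6,2) = 1·15 = 15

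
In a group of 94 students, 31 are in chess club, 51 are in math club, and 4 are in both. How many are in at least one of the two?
|A∪B| = |A| + |B| - |A∩B| = 31 + 51 - 4 = 78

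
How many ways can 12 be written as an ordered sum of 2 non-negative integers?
C(12+2-1, 2-1) = C(13, 1) = 13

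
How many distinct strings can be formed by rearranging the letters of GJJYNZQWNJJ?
11! / (1! × 4! × 1! × 2! × 1! × 1! × 1!) = 831600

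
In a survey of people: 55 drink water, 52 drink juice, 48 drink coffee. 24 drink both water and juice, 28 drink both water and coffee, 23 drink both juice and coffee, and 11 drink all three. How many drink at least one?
|A∪B∪C| = 55+52+48-24-28-23+11 = 91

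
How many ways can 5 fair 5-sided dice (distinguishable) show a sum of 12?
Coefficient of x^12 in (x + x² + ... + x^5)^5. By inclusion-exclusion on dice exceeding 5: Σ_j (-1)^j C(5,j)·C(12-1-5j, 4) = C(5,0)·C(11,4) - C(5,1)·C(6,4) = 1·330 - 5·15 = 255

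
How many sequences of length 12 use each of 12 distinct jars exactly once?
12! = 479001600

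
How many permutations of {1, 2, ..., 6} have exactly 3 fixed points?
Choose the 3 fixed points C(6,3) = 20, derange the rest: !3 = Σ_{j=0}^{3} (-1)^j·3!/j! = 6 - 6 + 3 - 1 = 2. Product = 20 × 2 = 40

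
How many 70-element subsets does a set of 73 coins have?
C(73,70) = 73!/(70!×3!) = 62196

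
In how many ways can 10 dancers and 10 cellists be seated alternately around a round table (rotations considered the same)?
Fix one of the dancers: (10-1)! ways for the remaining dancers, × 10! ways for the cellists = 362880 × 3628800 = 1316818944000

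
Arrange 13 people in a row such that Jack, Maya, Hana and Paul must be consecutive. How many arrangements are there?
Treat the 4 as one block: (13-4+1)! × 4! = 3628800 × 24 = 87091200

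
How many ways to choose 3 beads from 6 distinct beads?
C(6,3) = 6!/(3!×3!) = 20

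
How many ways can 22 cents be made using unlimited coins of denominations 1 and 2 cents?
Coefficient of x^22 in 1/(1-x^1) · 1/(1-x^2). Use j coins of 2 for j = 0..⌊22/2⌋ = 11, the rest in 1s: 11 + 1 = 12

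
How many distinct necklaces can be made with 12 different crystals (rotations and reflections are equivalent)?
(12-1)!/2 = 39916800/2 = 19958400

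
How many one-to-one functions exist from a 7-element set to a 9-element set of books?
P(9,7) = 9!/(9-7)! = 181440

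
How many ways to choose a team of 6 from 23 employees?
C(23,6) = 23!/(6!×17!) = 100947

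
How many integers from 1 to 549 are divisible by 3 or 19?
⌊549/3⌋ + ⌊549/19⌋ - ⌊549/57⌋ = 183 + 28 - 9 = 202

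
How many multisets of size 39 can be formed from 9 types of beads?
C(39+9-1, 9-1) = C(47, 8) = 314457495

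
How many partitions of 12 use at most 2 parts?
By conjugation, equals partitions of 12 into parts ≤ 2. Let r_j(i) = number of partitions of i into parts ≤ j, for i = 0..12. r_1(i) = 1 for all i; r_j(i) = r_{j-1}(i) + r_j(i-j). Rows j = 2..2: ≤2: 1 1 2 2 3 3 4 4 5 5 6 6 7. r_2(12) = 7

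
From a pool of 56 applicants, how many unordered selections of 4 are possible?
C(56,4) = 56!/(4!×52!) = 367290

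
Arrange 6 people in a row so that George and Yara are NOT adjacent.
Total - adjacent = 6! - (6-1)!×2 = 720 - 240 = 480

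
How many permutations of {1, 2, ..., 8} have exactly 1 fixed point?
Choose the 1 fixed point C(8,1) = 8, derange the rest: !7 = Σ_{j=0}^{7} (-1)^j·7!/j! = 5040 - 5040 + 2520 - 840 + 210 - 42 + 7 - 1 = 1854. Product = 8 × 1854 = 14832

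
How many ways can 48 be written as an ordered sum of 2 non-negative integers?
C(48+2-1, 2-1) = C(49, 1) = 49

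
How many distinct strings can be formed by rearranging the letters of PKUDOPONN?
9! / (2! × 2! × 1! × 1! × 1! × 2!) = 45360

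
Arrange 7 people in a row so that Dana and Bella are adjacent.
Treat as block: (7-1)! × 2! = 720 × 2 = 1440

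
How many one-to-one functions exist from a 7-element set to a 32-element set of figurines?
P(32,7) = 32!/(32-7)! = 16963914240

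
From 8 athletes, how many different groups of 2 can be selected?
C(8,2) = 8!/(2!×6!) = 28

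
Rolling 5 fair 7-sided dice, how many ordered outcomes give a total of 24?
Coefficient of x^24 in (x + x² + ... + x^7)^5. By inclusion-exclusion on dice exceeding 7: Σ_j (-1)^j C(5,j)·C(24-1-7j, 4) = C(5,0)·C(23,4) - C(5,1)·C(16,4) + C(5,2)·C(9,4) = 1·8855 - 5·1820 + 10·126 = 1015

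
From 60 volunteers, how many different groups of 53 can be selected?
C(60,53) = 60!/(53!×7!) = 386206920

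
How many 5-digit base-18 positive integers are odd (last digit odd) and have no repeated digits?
Last∈{1,3,5,7,9,11,13,15,17}. Last=0: 0. Last nonzero: 9×16×P(16,3) = 483840. Total = 483840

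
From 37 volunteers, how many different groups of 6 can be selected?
C(37,6) = 37!/(6!×31!) = 2324784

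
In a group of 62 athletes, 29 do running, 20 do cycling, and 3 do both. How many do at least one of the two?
|A∪B| = |A| + |B| - |A∩B| = 29 + 20 - 3 = 46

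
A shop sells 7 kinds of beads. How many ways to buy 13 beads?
C(13+7-1, 7-1) = C(19, 6) = 27132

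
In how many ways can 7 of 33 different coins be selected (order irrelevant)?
C(33,7) = 33!/(7!×26!) = 4272048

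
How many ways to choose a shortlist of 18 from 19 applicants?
C(19,18) = 19!/(18!×1!) = 19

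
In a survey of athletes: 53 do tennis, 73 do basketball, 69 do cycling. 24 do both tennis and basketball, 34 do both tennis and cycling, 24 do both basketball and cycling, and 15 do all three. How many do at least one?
|A∪B∪C| = 53+73+69-24-34-24+15 = 128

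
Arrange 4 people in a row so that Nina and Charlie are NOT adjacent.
Total - adjacent = 4! - (4-1)!×2 = 24 - 12 = 12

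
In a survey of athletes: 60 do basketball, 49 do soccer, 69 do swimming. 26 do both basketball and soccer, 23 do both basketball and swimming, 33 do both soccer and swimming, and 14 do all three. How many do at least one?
|A∪B∪C| = 60+49+69-26-23-33+14 = 110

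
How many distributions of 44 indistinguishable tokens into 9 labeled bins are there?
C(44+9-1, 9-1) = C(52, 8) = 752538150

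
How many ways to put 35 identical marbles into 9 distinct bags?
C(35+9-1, 9-1) = C(43, 8) = 145008513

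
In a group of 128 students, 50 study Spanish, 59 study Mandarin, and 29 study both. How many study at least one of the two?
|A∪B| = |A| + |B| - |A∩B| = 50 + 59 - 29 = 80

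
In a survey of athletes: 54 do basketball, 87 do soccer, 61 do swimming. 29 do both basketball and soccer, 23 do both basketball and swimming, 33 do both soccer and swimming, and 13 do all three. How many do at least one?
|A∪B∪C| = 54+87+61-29-23-33+13 = 130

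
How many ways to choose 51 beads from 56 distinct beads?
C(56,51) = 56!/(51!×5!) = 3819816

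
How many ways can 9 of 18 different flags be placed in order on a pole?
P(18,9) = 18!/(18-9)! = 17643225600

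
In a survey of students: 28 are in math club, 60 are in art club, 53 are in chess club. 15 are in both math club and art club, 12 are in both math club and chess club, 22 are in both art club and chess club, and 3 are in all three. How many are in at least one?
|A∪B∪C| = 28+60+53-15-12-22+3 = 95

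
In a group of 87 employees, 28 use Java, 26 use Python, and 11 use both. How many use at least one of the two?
|A∪B| = |A| + |B| - |A∩B| = 28 + 26 - 11 = 43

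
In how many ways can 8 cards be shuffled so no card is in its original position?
!8 = Σ_{j=0}^{8} (-1)^j·8!/j! = 40320 - 40320 + 20160 - 6720 + 1680 - 336 + 56 - 8 + 1 = 14833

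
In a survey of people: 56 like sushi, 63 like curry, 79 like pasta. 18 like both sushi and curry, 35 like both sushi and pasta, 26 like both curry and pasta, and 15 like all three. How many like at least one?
|A∪B∪C| = 56+63+79-18-35-26+15 = 134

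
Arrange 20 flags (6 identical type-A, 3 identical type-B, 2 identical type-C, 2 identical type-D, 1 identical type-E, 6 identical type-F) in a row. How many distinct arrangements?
20! / (6! × 3! × 2! × 2! × 1! × 6!) = 195545750400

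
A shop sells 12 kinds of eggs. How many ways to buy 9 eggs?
C(9+12-1, 12-1) = C(20, 11) = 167960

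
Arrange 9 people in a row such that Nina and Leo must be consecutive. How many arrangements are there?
Treat the 2 as one block: (9-2+1)! × 2! = 40320 × 2 = 80640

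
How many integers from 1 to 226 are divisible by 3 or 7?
⌊226/3⌋ + ⌊226/7⌋ - ⌊226/21⌋ = 75 + 32 - 10 = 97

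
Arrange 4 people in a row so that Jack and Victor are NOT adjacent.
Total - adjacent = 4! - (4-1)!×2 = 24 - 12 = 12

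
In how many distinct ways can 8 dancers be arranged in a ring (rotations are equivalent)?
Circular: fix one position, arrange the rest. (8-1)! = 5040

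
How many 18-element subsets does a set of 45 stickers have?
C(45,18) = 45!/(18!×27!) = 1715884494940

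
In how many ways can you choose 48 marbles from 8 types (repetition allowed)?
C(48+8-1, 8-1) = C(55, 7) = 202927725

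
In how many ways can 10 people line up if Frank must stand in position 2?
Fix one position: (10-1)! = 362880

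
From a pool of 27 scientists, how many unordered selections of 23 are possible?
C(27,23) = 27!/(23!×4!) = 17550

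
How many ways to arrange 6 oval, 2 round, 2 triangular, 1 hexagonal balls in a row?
11! / (6! × 2! × 2! × 1!) = 13860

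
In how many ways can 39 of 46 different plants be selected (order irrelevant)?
C(46,39) = 46!/(39!×7!) = 53524680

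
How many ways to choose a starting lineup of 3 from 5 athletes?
C(5,3) = 5!/(3!×2!) = 10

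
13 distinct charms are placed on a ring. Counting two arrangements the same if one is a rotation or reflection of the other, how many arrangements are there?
(13-1)!/2 = 479001600/2 = 239500800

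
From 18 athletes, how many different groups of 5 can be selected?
C(18,5) = 18!/(5!×13!) = 8568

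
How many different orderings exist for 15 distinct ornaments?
15! = 1307674368000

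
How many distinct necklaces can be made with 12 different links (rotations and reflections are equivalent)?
(12-1)!/2 = 39916800/2 = 19958400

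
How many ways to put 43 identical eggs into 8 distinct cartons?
C(43+8-1, 8-1) = C(50, 7) = 99884400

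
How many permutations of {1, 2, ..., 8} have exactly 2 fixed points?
Choose the 2 fixed points C(8,2) = 28, derange the rest: !6 = Σ_{j=0}^{6} (-1)^j·6!/j! = 720 - 720 + 360 - 120 + 30 - 6 + 1 = 265. Product = 28 × 265 = 7420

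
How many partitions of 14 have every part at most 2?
Let r_j(i) = number of partitions of i into parts ≤ j, for i = 0..14. r_1(i) = 1 for all i; r_j(i) = r_{j-1}(i) + r_j(i-j). Rows j = 2..2: ≤2: 1 1 2 2 3 3 4 4 5 5 6 6 7 7 8. r_2(14) = 8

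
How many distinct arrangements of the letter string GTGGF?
5! / (3! × 1! × 1!) = 20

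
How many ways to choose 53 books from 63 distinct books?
C(63,53) = 63!/(53!×10!) = 127805525001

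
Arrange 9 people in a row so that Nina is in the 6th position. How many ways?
Fix one position: (9-1)! = 40320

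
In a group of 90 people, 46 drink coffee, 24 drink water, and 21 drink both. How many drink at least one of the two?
|A∪B| = |A| + |B| - |A∩B| = 46 + 24 - 21 = 49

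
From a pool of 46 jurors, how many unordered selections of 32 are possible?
C(46,32) = 46!/(32!×14!) = 239877544005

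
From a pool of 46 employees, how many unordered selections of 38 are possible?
C(46,38) = 46!/(38!×8!) = 260932815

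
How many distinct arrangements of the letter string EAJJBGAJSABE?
12! / (3! × 1! × 3! × 2! × 2! × 1!) = 3326400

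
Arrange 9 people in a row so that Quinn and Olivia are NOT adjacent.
Total - adjacent = 9! - (9-1)!×2 = 362880 - 80640 = 282240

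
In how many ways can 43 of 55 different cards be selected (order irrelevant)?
C(55,43) = 55!/(43!×12!) = 438729741450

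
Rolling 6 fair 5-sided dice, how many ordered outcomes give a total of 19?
Coefficient of x^19 in (x + x² + ... + x^5)^6. By inclusion-exclusion on dice exceeding 5: Σ_j (-1)^j C(6,j)·C(19-1-5j, 5) = C(6,0)·C(18,5) - C(6,1)·C(13,5) + C(6,2)·C(8,5) = 1·8568 - 6·1287 + 15·56 = 1686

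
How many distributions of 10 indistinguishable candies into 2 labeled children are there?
C(10+2-1, 2-1) = C(11, 1) = 11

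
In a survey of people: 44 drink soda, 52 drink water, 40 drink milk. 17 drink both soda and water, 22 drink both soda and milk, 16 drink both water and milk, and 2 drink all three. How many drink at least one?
|A∪B∪C| = 44+52+40-17-22-16+2 = 83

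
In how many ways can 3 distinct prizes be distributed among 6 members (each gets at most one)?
P(6,3) = 6!/(6-3)! = 120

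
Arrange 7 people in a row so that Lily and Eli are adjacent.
Treat as block: (7-1)! × 2! = 720 × 2 = 1440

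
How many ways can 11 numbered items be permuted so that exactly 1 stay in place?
Choose the 1 fixed point C(11,1) = 11, derange the rest: !10 = Σ_{j=0}^{10} (-1)^j·10!/j! = 3628800 - 3628800 + 1814400 - 604800 + 151200 - 30240 + 5040 - 720 + 90 - 10 + 1 = 1334961. Product = 11 × 1334961 = 14684571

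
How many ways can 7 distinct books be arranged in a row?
7! = 5040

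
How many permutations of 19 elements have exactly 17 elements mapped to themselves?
Choose the 17 fixed points C(19,17) = 171, derange the rest: !2 = Σ_{j=0}^{2} (-1)^j·2!/j! = 2 - 2 + 1 = 1. Product = 171 × 1 = 171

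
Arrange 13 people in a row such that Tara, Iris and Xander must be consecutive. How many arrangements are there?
Treat the 3 as one block: (13-3+1)! × 3! = 39916800 × 6 = 239500800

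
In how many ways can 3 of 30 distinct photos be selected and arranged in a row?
P(30,3) = 30!/(30-3)! = 24360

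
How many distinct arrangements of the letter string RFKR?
4! / (1! × 2! × 1!) = 12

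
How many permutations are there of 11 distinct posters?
11! = 39916800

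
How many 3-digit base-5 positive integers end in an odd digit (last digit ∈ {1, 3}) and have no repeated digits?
Last∈{1,3}. Last=0: 0. Last nonzero: 2×3×P(3,1) = 18. Total = 18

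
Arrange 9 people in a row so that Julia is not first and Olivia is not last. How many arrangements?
By inclusion-exclusion: 9! - 2×(9-1)! + (9-2)! = 362880 - 80640 + 5040 = 287280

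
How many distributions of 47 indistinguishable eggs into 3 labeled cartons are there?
C(47+3-1, 3-1) = C(49, 2) = 1176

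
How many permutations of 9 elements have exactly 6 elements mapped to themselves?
Choose the 6 fixed points C(9,6) = 84, derange the rest: !3 = Σ_{j=0}^{3} (-1)^j·3!/j! = 6 - 6 + 3 - 1 = 2. Product = 84 × 2 = 168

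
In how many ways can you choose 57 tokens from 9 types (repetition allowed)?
C(57+9-1, 9-1) = C(65, 8) = 5047381560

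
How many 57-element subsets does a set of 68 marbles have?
C(68,57) = 68!/(57!×11!) = 1533058025824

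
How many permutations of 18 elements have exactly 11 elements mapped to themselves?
Choose the 11 fixed points C(18,11) = 31824, derange the rest: !7 = Σ_{j=0}^{7} (-1)^j·7!/j! = 5040 - 5040 + 2520 - 840 + 210 - 42 + 7 - 1 = 1854. Product = 31824 × 1854 = 59001696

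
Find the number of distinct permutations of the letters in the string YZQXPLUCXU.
10! / (2! × 1! × 1! × 1! × 1! × 2! × 1! × 1!) = 907200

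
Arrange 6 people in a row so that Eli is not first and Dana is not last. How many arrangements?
By inclusion-exclusion: 6! - 2×(6-1)! + (6-2)! = 720 - 240 + 24 = 504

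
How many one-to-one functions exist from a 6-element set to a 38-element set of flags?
P(38,6) = 38!/(38-6)! = 1987690320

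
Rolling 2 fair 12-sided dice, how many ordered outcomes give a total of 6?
Coefficient of x^6 in (x + x² + ... + x^12)^2. By inclusion-exclusion on dice exceeding 12: Σ_j (-1)^j C(2,j)·C(6-1-12j, 1) = C(2,0)·C(5,1) = 1·5 = 5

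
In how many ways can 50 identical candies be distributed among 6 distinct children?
C(50+6-1, 6-1) = C(55, 5) = 3478761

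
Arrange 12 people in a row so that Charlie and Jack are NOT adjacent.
Total - adjacent = 12! - (12-1)!×2 = 479001600 - 79833600 = 399168000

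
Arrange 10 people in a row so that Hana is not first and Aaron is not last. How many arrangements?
By inclusion-exclusion: 10! - 2×(10-1)! + (10-2)! = 3628800 - 725760 + 40320 = 2943360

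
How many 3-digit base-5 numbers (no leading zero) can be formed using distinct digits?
First digit: 4 choices (nonzero). Then descending: 4 × 4 × 3 = 48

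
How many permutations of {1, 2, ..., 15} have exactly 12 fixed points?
Choose the 12 fixed points C(15,12) = 455, derange the rest: !3 = Σ_{j=0}^{3} (-1)^j·3!/j! = 6 - 6 + 3 - 1 = 2. Product = 455 × 2 = 910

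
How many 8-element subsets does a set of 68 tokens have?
C(68,8) = 68!/(8!×60!) = 7392009768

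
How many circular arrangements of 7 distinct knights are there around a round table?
Circular: fix one position, arrange the rest. (7-1)! = 720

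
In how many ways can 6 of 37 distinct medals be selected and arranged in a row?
P(37,6) = 37!/(37-6)! = 1673844480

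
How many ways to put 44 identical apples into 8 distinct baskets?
C(44+8-1, 8-1) = C(51, 7) = 115775100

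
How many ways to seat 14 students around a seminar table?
Circular: fix one position, arrange the rest. (14-1)! = 6227020800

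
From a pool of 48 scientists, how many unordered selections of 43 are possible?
C(48,43) = 48!/(43!×5!) = 1712304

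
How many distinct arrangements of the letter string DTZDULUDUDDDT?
13! / (6! × 1! × 1! × 2! × 3!) = 720720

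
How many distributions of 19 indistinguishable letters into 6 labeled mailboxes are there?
C(19+6-1, 6-1) = C(24, 5) = 42504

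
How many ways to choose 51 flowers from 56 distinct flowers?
C(56,51) = 56!/(51!×5!) = 3819816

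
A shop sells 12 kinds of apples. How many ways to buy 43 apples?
C(43+12-1, 12-1) = C(54, 11) = 95722852680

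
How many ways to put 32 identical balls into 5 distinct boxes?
C(32+5-1, 5-1) = C(36, 4) = 58905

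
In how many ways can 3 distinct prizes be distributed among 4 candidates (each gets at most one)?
P(4,3) = 4!/(4-3)! = 24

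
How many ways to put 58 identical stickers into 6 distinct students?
C(58+6-1, 6-1) = C(63, 5) = 7028847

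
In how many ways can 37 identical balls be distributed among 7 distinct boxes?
C(37+7-1, 7-1) = C(43, 6) = 6096454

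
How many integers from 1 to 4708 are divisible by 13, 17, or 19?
⌊4708/13⌋+⌊4708/17⌋+⌊4708/19⌋ - ⌊4708/221⌋-⌊4708/247⌋-⌊4708/323⌋ + ⌊4708/4199⌋ = 362+276+247 - 21-19-14 + 1 = 832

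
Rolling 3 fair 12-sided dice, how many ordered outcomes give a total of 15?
Coefficient of x^15 in (x + x² + ... + x^12)^3. By inclusion-exclusion on dice exceeding 12: Σ_j (-1)^j C(3,j)·C(15-1-12j, 2) = C(3,0)·C(14,2) - C(3,1)·C(2,2) = 1·91 - 3·1 = 88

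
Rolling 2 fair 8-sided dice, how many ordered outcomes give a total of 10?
Coefficient of x^10 in (x + x² + ... + x^8)^2. By inclusion-exclusion on dice exceeding 8: Σ_j (-1)^j C(2,j)·C(10-1-8j, 1) = C(2,0)·C(9,1) - C(2,1)·C(1,1) = 1·9 - 2·1 = 7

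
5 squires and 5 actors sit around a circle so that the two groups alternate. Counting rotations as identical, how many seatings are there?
Fix one of the squires: (5-1)! ways for the remaining squires, × 5! ways for the actors = 24 × 120 = 2880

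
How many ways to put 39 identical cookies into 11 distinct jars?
C(39+11-1, 11-1) = C(49, 10) = 8217822536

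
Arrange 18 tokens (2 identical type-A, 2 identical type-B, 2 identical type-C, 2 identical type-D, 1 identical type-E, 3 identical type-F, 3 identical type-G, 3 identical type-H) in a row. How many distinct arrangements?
18! / (2! × 2! × 2! × 2! × 1! × 3! × 3! × 3!) = 1852538688000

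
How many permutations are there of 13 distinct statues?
13! = 6227020800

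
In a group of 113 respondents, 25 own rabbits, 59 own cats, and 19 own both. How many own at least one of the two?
|A∪B| = |A| + |B| - |A∩B| = 25 + 59 - 19 = 65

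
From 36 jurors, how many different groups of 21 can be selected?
C(36,21) = 36!/(21!×15!) = 5567902560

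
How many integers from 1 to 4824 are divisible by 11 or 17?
⌊4824/11⌋ + ⌊4824/17⌋ - ⌊4824/187⌋ = 438 + 283 - 25 = 696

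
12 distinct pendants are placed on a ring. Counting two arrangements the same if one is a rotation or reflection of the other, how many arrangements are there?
(12-1)!/2 = 39916800/2 = 19958400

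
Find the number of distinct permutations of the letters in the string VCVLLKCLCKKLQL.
14! / (2! × 1! × 5! × 3! × 3!) = 10090080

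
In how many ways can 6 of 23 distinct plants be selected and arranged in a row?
P(23,6) = 23!/(23-6)! = 72681840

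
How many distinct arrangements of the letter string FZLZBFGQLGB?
11! / (2! × 2! × 2! × 2! × 2! × 1!) = 1247400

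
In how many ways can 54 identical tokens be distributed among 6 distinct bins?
C(54+6-1, 6-1) = C(59, 5) = 5006386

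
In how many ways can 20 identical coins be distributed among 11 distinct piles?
C(20+11-1, 11-1) = C(30, 10) = 30045015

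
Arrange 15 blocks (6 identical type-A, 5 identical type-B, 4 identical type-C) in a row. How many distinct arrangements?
15! / (6! × 5! × 4!) = 630630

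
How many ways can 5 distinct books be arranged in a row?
5! = 120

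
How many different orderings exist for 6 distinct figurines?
6! = 720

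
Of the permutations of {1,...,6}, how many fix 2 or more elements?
Exactly j fixed points: C(6,j)·!(6-j); sum over j ≥ 2 (derangement numbers via !m = (m-1)·(!(m-1) + !(m-2)): !0..!4 = 1, 0, 1, 2, 9). Σ_{j=2}^{6} C(6,j)·!(6-j) = C(6,2)·!4 + C(6,3)·!3 + C(6,4)·!2 + C(6,5)·!1 + C(6,6)·!0 = 15·9 + 20·2 + 15·1 + 6·0 + 1·1 = 191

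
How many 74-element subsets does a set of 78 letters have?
C(78,74) = 78!/(74!×4!) = 1426425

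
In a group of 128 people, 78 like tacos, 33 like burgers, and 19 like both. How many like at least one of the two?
|A∪B| = |A| + |B| - |A∩B| = 78 + 33 - 19 = 92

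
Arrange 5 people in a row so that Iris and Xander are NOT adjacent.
Total - adjacent = 5! - (5-1)!×2 = 120 - 48 = 72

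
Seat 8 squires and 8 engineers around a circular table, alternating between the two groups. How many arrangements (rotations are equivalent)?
Fix one of the squires: (8-1)! ways for the remaining squires, × 8! ways for the engineers = 5040 × 40320 = 203212800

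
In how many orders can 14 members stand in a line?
14! = 87178291200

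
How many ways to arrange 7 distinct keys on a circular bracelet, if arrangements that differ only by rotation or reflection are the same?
(7-1)!/2 = 720/2 = 360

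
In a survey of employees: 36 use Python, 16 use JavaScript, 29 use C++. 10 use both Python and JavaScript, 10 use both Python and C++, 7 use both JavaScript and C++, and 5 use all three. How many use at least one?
|A∪B∪C| = 36+16+29-10-10-7+5 = 59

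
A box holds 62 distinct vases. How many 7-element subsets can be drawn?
C(62,7) = 62!/(7!×55!) = 491796152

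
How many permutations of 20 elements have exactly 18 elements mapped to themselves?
Choose the 18 fixed points C(20,18) = 190, derange the rest: !2 = Σ_{j=0}^{2} (-1)^j·2!/j! = 2 - 2 + 1 = 1. Product = 190 × 1 = 190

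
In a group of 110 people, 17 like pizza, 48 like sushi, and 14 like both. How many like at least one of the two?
|A∪B| = |A| + |B| - |A∩B| = 17 + 48 - 14 = 51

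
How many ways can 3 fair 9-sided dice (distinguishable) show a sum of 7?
Coefficient of x^7 in (x + x² + ... + x^9)^3. By inclusion-exclusion on dice exceeding 9: Σ_j (-1)^j C(3,j)·C(7-1-9j, 2) = C(3,0)·C(6,2) = 1·15 = 15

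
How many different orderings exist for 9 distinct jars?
9! = 362880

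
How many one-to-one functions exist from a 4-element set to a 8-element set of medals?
P(8,4) = 8!/(8-4)! = 1680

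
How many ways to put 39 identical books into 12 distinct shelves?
C(39+12-1, 12-1) = C(50, 11) = 37353738800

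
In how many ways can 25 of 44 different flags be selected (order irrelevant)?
C(44,25) = 44!/(25!×19!) = 1408831480056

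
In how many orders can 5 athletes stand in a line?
5! = 120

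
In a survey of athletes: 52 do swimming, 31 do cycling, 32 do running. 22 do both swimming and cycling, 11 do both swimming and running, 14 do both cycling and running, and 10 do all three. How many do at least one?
|A∪B∪C| = 52+31+32-22-11-14+10 = 78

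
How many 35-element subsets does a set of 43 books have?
C(43,35) = 43!/(35!×8!) = 145008513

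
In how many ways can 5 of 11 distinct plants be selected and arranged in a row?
P(11,5) = 11!/(11-5)! = 55440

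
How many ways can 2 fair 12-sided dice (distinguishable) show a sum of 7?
Coefficient of x^7 in (x + x² + ... + x^12)^2. By inclusion-exclusion on dice exceeding 12: Σ_j (-1)^j C(2,j)·C(7-1-12j, 1) = C(2,0)·C(6,1) = 1·6 = 6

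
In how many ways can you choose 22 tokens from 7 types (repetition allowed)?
C(22+7-1, 7-1) = C(28, 6) = 376740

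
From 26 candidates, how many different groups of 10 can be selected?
C(26,10) = 26!/(10!×16!) = 5311735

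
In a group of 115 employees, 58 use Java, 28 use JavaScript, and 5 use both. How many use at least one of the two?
|A∪B| = |A| + |B| - |A∩B| = 58 + 28 - 5 = 81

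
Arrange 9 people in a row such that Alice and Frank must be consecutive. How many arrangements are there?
Treat the 2 as one block: (9-2+1)! × 2! = 40320 × 2 = 80640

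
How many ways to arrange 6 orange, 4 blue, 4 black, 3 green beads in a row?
17! / (6! × 4! × 4! × 3!) = 142942800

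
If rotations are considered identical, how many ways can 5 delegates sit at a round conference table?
Circular: fix one position, arrange the rest. (5-1)! = 24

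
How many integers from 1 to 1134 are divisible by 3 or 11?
⌊1134/3⌋ + ⌊1134/11⌋ - ⌊1134/33⌋ = 378 + 103 - 34 = 447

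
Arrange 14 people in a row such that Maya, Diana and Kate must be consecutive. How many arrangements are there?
Treat the 3 as one block: (14-3+1)! × 3! = 479001600 × 6 = 2874009600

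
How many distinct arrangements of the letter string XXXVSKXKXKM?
11! / (1! × 1! × 3! × 5! × 1!) = 55440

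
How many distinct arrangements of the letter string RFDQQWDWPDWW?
12! / (1! × 1! × 2! × 4! × 1! × 3!) = 1663200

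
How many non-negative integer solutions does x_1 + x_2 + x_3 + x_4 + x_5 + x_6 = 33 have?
C(33+6-1, 6-1) = C(38, 5) = 501942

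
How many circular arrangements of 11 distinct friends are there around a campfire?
Circular: fix one position, arrange the rest. (11-1)! = 3628800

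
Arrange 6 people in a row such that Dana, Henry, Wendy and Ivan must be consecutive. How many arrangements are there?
Treat the 4 as one block: (6-4+1)! × 4! = 6 × 24 = 144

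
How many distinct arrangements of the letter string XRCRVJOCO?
9! / (2! × 2! × 1! × 1! × 1! × 2!) = 45360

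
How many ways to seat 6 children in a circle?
Circular: fix one position, arrange the rest. (6-1)! = 120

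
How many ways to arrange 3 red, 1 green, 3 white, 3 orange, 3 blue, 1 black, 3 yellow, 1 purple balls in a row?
18! / (3! × 1! × 3! × 3! × 3! × 1! × 3! × 1!) = 823350528000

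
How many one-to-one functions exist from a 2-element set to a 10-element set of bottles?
P(10,2) = 10!/(10-2)! = 90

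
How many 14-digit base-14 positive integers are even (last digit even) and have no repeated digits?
Last∈{0,2,4,6,8,10,12}. Last=0: 6227020800. Last nonzero: 6×12×P(12,12) = 34488115200. Total = 40715136000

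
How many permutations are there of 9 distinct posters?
9! = 362880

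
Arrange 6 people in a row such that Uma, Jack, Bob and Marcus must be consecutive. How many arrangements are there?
Treat the 4 as one block: (6-4+1)! × 4! = 6 × 24 = 144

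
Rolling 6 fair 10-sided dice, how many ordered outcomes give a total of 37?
Coefficient of x^37 in (x + x² + ... + x^10)^6. By inclusion-exclusion on dice exceeding 10: Σ_j (-1)^j C(6,j)·C(37-1-10j, 5) = C(6,0)·C(36,5) - C(6,1)·C(26,5) + C(6,2)·C(16,5) - C(6,3)·C(6,5) = 1·376992 - 6·65780 + 15·4368 - 20·6 = 47712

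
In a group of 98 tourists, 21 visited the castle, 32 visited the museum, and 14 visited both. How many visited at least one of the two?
|A∪B| = |A| + |B| - |A∩B| = 21 + 32 - 14 = 39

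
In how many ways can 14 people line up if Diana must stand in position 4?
Fix one position: (14-1)! = 6227020800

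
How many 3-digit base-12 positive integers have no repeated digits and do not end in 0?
Last digit: 11 nonzero choices. First digit: 10 (nonzero, ≠last). Middle 1: P(10,1) = 10. Total = 1100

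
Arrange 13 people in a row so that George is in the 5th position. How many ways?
Fix one position: (13-1)! = 479001600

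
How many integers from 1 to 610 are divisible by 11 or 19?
⌊610/11⌋ + ⌊610/19⌋ - ⌊610/209⌋ = 55 + 32 - 2 = 85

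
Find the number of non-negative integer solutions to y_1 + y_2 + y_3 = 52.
C(52+3-1, 3-1) = C(54, 2) = 1431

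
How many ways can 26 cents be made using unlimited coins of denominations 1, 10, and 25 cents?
Coefficient of x^26 in 1/(1-x^1) · 1/(1-x^10) · 1/(1-x^25). Case on j = number of 25-cent coins (j = 0..1); remainder r = 26 - 25j is made from {1,10} in ⌊r/10⌋+1 ways. r = 26, 1 → 3 + 1 = 4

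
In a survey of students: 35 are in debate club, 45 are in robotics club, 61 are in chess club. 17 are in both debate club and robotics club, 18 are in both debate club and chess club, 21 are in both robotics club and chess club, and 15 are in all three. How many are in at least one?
|A∪B∪C| = 35+45+61-17-18-21+15 = 100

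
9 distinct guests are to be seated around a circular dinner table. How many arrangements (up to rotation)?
Circular: fix one position, arrange the rest. (9-1)! = 40320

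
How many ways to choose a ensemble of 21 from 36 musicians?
C(36,21) = 36!/(21!×15!) = 5567902560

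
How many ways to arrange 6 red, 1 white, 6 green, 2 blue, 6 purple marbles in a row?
21! / (6! × 1! × 6! × 2! × 6!) = 68441012640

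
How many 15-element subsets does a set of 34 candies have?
C(34,15) = 34!/(15!×19!) = 1855967520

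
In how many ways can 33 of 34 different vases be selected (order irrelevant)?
C(34,33) = 34!/(33!×1!) = 34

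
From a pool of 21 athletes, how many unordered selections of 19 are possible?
C(21,19) = 21!/(19!×2!) = 210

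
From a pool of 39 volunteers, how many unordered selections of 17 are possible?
C(39,17) = 39!/(17!×22!) = 51021117810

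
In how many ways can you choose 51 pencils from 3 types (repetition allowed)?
C(51+3-1, 3-1) = C(53, 2) = 1378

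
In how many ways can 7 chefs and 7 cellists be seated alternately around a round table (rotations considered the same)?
Fix one of the chefs: (7-1)! ways for the remaining chefs, × 7! ways for the cellists = 720 × 5040 = 3628800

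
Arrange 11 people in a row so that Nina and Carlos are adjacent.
Treat as block: (11-1)! × 2! = 3628800 × 2 = 7257600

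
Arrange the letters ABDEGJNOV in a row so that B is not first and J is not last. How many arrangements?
By inclusion-exclusion: 9! - 2×(9-1)! + (9-2)! = 362880 - 80640 + 5040 = 287280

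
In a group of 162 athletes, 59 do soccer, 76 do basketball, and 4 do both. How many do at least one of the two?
|A∪B| = |A| + |B| - |A∩B| = 59 + 76 - 4 = 131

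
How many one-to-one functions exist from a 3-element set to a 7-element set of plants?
P(7,3) = 7!/(7-3)! = 210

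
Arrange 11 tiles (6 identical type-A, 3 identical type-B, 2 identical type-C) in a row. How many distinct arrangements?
11! / (6! × 3! × 2!) = 4620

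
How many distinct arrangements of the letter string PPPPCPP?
7! / (1! × 6!) = 7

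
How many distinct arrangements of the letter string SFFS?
4! / (2! × 2!) = 6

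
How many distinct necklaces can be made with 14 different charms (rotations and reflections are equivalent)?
(14-1)!/2 = 6227020800/2 = 3113510400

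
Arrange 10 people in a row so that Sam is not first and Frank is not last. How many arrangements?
By inclusion-exclusion: 10! - 2×(10-1)! + (10-2)! = 3628800 - 725760 + 40320 = 2943360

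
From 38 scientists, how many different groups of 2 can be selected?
C(38,2) = 38!/(2!×36!) = 703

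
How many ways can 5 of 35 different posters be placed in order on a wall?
P(35,5) = 35!/(35-5)! = 38955840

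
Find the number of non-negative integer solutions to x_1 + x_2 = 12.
C(12+2-1, 2-1) = C(13, 1) = 13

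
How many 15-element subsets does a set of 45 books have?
C(45,15) = 45!/(15!×30!) = 344867425584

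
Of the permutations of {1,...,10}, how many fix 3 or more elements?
Exactly j fixed points: C(10,j)·!(10-j); sum over j ≥ 3 (derangement numbers via !m = (m-1)·(!(m-1) + !(m-2)): !0..!7 = 1, 0, 1, 2, 9, 44, 265, 1854). Σ_{j=3}^{10} C(10,j)·!(10-j) = C(10,3)·!7 + C(10,4)·!6 + C(10,5)·!5 + C(10,6)·!4 + C(10,7)·!3 + C(10,8)·!2 + C(10,9)·!1 + C(10,10)·!0 = 120·1854 + 210·265 + 252·44 + 210·9 + 120·2 + 45·1 + 10·0 + 1·1 = 291394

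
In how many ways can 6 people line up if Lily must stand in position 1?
Fix one position: (6-1)! = 120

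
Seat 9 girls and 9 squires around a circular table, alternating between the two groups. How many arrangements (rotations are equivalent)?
Fix one of the girls: (9-1)! ways for the remaining girls, × 9! ways for the squires = 40320 × 362880 = 14631321600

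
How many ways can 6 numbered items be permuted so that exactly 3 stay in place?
Choose the 3 fixed points C(6,3) = 20, derange the rest: !3 = Σ_{j=0}^{3} (-1)^j·3!/j! = 6 - 6 + 3 - 1 = 2. Product = 20 × 2 = 40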